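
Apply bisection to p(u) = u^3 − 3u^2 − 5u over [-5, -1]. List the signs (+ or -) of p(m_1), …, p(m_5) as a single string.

----+

m = -3, p(m) = -39 (−); new bracket [-3, -1]
m = -2, p(m) = -10 (−); new bracket [-2, -1]
m = -1.5, p(m) = -2.625 (−); new bracket [-1.5, -1]
m = -1.25, p(m) = -0.3906 (−); new bracket [-1.25, -1]
m = -1.125, p(m) = 0.4043 (+); new bracket [-1.25, -1.125]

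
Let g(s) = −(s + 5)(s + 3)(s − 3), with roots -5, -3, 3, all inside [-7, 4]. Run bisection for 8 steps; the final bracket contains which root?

3

g(-1.5) = 23.625 > 0, so the root lies in [-1.5, 4]
g(1.25) = 46.484375 > 0, so the root lies in [1.25, 4]
g(2.625) = 16.083984 > 0, so the root lies in [2.625, 4]
g(3.3125) = -16.3977 < 0, so the root lies in [2.625, 3.3125]
g(2.96875) = 1.4864 > 0, so the root lies in [2.96875, 3.3125]
g(3.140625) = -7.0296 < 0, so the root lies in [2.96875, 3.140625]
g(3.0546875) = -2.667 < 0, so the root lies in [2.96875, 3.0546875]
g(3.01171875) = -0.5644 < 0, so the root lies in [2.96875, 3.01171875]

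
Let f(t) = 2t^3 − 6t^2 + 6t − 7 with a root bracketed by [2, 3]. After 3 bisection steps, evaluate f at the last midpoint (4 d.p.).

0.1992

f(2.5) = 1.75 > 0, so the root lies in [2, 2.5]
f(2.25) = -1.09375 < 0, so the root lies in [2.25, 2.5]
f(2.375) = 0.199219 > 0, so the root lies in [2.25, 2.375]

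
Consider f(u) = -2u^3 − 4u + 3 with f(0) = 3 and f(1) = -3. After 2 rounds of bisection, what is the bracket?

[0.5, 0.75]

m = 0.5, f(m) = 0.75 (+); new bracket [0.5, 1]
m = 0.75, f(m) = -0.84375 (−); new bracket [0.5, 0.75]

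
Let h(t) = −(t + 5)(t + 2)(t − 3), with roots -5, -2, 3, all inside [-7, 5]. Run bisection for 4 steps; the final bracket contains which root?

3

h(-1) = 16 > 0, so the root lies in [-1, 5]
h(2) = 28 > 0, so the root lies in [2, 5]
h(3.5) = -23.375 < 0, so the root lies in [2, 3.5]
h(2.75) = 9.2031 > 0, so the root lies in [2.75, 3.5]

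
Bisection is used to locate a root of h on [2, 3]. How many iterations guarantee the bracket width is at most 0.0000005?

21

Width after n steps is 1/2^n. Need 2^n ≥ 1/0.0000005 = 2000000.
2^20 = 1048576 < 2000000 ≤ 2^21 = 2097152, so n = 21.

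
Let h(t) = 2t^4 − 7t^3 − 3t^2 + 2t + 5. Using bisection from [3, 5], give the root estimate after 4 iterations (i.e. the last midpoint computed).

3.875

t = 4 gives h = 29, positive; keep [3, 4]
t = 3.5 gives h = -24.75, negative; keep [3.5, 4]
t = 3.75 gives h = -3.320312, negative; keep [3.75, 4]
t = 3.875 gives h = 11.3423, positive; keep [3.75, 3.875]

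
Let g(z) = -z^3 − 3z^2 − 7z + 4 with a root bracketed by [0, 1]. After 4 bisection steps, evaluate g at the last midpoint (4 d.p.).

0.2795

midpoint 0.5: g = -0.375 < 0 → [0, 0.5]
midpoint 0.25: g = 2.046875 > 0 → [0.25, 0.5]
midpoint 0.375: g = 0.900391 > 0 → [0.375, 0.5]
midpoint 0.4375: g = 0.2795 > 0 → [0.4375, 0.5]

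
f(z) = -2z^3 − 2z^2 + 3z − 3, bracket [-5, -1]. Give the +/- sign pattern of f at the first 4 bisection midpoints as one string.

+-++

m = -3, f(m) = 24 (+); new bracket [-3, -1]
m = -2, f(m) = -1 (−); new bracket [-3, -2]
m = -2.5, f(m) = 8.25 (+); new bracket [-2.5, -2]
m = -2.25, f(m) = 2.9062 (+); new bracket [-2.25, -2]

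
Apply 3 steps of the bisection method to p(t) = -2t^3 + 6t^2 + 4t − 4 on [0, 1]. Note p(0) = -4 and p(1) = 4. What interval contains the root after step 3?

midpoint 0.5: p = -0.75 < 0 → [0.5, 1]
midpoint 0.75: p = 1.53125 > 0 → [0.5, 0.75]
midpoint 0.625: p = 0.355469 > 0 → [0.5, 0.625]

[0.5, 0.625]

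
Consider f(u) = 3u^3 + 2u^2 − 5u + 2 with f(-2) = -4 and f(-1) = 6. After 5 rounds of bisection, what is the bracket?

[-1.8125, -1.78125]

f(-1.5) = 3.875 > 0, so the root lies in [-2, -1.5]
f(-1.75) = 0.796875 > 0, so the root lies in [-2, -1.75]
f(-1.875) = -1.369141 < 0, so the root lies in [-1.875, -1.75]
f(-1.8125) = -0.2302 < 0, so the root lies in [-1.8125, -1.75]
f(-1.78125) = 0.297 > 0, so the root lies in [-1.8125, -1.78125]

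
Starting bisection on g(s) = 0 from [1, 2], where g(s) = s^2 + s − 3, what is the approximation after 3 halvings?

m = 1.5, g(m) = 0.75 (+); new bracket [1, 1.5]
m = 1.25, g(m) = -0.1875 (−); new bracket [1.25, 1.5]
m = 1.375, g(m) = 0.265625 (+); new bracket [1.25, 1.375]

1.375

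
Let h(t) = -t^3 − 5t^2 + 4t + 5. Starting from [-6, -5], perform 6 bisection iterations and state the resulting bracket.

m = -5.5, h(m) = -1.875 (−); new bracket [-6, -5.5]
m = -5.75, h(m) = 6.796875 (+); new bracket [-5.75, -5.5]
m = -5.625, h(m) = 2.275391 (+); new bracket [-5.625, -5.5]
m = -5.5625, h(m) = 0.1545 (+); new bracket [-5.5625, -5.5]
m = -5.53125, h(m) = -0.8716 (−); new bracket [-5.5625, -5.53125]
m = -5.546875, h(m) = -0.3613 (−); new bracket [-5.5625, -5.546875]

[-5.5625, -5.546875]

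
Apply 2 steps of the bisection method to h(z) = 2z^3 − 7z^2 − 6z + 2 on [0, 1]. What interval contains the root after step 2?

z = 0.5 gives h = -2.5, negative; keep [0, 0.5]
z = 0.25 gives h = 0.09375, positive; keep [0.25, 0.5]

[0.25, 0.5]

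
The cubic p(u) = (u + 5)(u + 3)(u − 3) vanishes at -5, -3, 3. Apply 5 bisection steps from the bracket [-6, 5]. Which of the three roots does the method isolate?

p(-0.5) = -39.375 < 0, so the root lies in [-0.5, 5]
p(2.25) = -28.546875 < 0, so the root lies in [2.25, 5]
p(3.625) = 35.712891 > 0, so the root lies in [2.25, 3.625]
p(2.9375) = -2.9456 < 0, so the root lies in [2.9375, 3.625]
p(3.28125) = 14.6297 > 0, so the root lies in [2.9375, 3.28125]

3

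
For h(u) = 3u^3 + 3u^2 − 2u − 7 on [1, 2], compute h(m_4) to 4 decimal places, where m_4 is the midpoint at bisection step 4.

h(1.5) = 6.875 > 0, so the root lies in [1, 1.5]
h(1.25) = 1.046875 > 0, so the root lies in [1, 1.25]
h(1.125) = -1.181641 < 0, so the root lies in [1.125, 1.25]
h(1.1875) = -0.1208 < 0, so the root lies in [1.1875, 1.25]

-0.1208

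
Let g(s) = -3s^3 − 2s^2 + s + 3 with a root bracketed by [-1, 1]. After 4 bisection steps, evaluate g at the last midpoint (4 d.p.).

midpoint 0: g = 3 > 0 → [0, 1]
midpoint 0.5: g = 2.625 > 0 → [0.5, 1]
midpoint 0.75: g = 1.359375 > 0 → [0.75, 1]
midpoint 0.875: g = 0.334 > 0 → [0.875, 1]

0.3340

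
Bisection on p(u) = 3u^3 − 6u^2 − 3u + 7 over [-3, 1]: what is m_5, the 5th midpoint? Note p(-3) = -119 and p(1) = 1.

p(-1) = 1 > 0, so the root lies in [-3, -1]
p(-2) = -35 < 0, so the root lies in [-2, -1]
p(-1.5) = -12.125 < 0, so the root lies in [-1.5, -1]
p(-1.25) = -4.4844 < 0, so the root lies in [-1.25, -1]
p(-1.125) = -1.4902 < 0, so the root lies in [-1.125, -1]

-1.125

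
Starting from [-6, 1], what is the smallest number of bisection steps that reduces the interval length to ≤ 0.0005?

14

Width after n steps is 7/2^n. Need 2^n ≥ 7/0.0005 = 14000.
2^13 = 8192 < 14000 ≤ 2^14 = 16384, so n = 14.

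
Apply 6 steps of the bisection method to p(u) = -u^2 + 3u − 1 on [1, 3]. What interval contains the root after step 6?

[2.59375, 2.625]

m = 2, p(m) = 1 (+); new bracket [2, 3]
m = 2.5, p(m) = 0.25 (+); new bracket [2.5, 3]
m = 2.75, p(m) = -0.3125 (−); new bracket [2.5, 2.75]
m = 2.625, p(m) = -0.0156 (−); new bracket [2.5, 2.625]
m = 2.5625, p(m) = 0.1211 (+); new bracket [2.5625, 2.625]
m = 2.59375, p(m) = 0.0537 (+); new bracket [2.59375, 2.625]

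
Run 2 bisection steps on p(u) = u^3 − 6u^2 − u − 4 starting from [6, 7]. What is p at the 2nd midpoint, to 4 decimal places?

-0.4844

u = 6.5 gives p = 10.625, positive; keep [6, 6.5]
u = 6.25 gives p = -0.484375, negative; keep [6.25, 6.5]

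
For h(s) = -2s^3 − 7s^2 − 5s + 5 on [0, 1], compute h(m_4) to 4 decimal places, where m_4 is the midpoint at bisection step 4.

-0.3833

s = 0.5 gives h = 0.5, positive; keep [0.5, 1]
s = 0.75 gives h = -3.53125, negative; keep [0.5, 0.75]
s = 0.625 gives h = -1.347656, negative; keep [0.5, 0.625]
s = 0.5625 gives h = -0.3833, negative; keep [0.5, 0.5625]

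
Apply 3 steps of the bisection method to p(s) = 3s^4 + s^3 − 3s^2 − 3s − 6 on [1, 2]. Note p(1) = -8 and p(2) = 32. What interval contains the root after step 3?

s = 1.5 gives p = 1.3125, positive; keep [1, 1.5]
s = 1.25 gives p = -5.160156, negative; keep [1.25, 1.5]
s = 1.375 gives p = -2.473877, negative; keep [1.375, 1.5]

[1.375, 1.5]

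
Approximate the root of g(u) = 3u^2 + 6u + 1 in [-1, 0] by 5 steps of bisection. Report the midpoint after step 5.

m = -0.5, g(m) = -1.25 (−); new bracket [-0.5, 0]
m = -0.25, g(m) = -0.3125 (−); new bracket [-0.25, 0]
m = -0.125, g(m) = 0.296875 (+); new bracket [-0.25, -0.125]
m = -0.1875, g(m) = -0.0195 (−); new bracket [-0.1875, -0.125]
m = -0.15625, g(m) = 0.1357 (+); new bracket [-0.1875, -0.15625]

-0.15625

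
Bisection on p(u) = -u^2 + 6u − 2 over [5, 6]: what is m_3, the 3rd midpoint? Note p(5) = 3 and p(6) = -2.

p(5.5) = 0.75 > 0, so the root lies in [5.5, 6]
p(5.75) = -0.5625 < 0, so the root lies in [5.5, 5.75]
p(5.625) = 0.109375 > 0, so the root lies in [5.625, 5.75]

5.625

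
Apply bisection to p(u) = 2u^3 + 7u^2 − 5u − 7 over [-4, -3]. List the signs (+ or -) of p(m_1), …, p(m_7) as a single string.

u = -3.5 gives p = 10.5, positive; keep [-4, -3.5]
u = -3.75 gives p = 4.71875, positive; keep [-4, -3.75]
u = -3.875 gives p = 1.113281, positive; keep [-4, -3.875]
u = -3.9375 gives p = -0.8784, negative; keep [-3.9375, -3.875]
u = -3.90625 gives p = 0.1335, positive; keep [-3.9375, -3.90625]
u = -3.921875 gives p = -0.3684, negative; keep [-3.921875, -3.90625]
u = -3.9140625 gives p = -0.1165, negative; keep [-3.9140625, -3.90625]

+++-+--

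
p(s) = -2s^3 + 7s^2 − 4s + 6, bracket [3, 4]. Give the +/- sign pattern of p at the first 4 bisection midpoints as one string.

p(3.5) = -8 < 0, so the root lies in [3, 3.5]
p(3.25) = -1.71875 < 0, so the root lies in [3, 3.25]
p(3.125) = 0.824219 > 0, so the root lies in [3.125, 3.25]
p(3.1875) = -0.3999 < 0, so the root lies in [3.125, 3.1875]

--+-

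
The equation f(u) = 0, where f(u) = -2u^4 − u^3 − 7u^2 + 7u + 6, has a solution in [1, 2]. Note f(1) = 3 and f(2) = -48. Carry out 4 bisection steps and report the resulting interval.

[1.125, 1.1875]

f(1.5) = -12.75 < 0, so the root lies in [1, 1.5]
f(1.25) = -3.023438 < 0, so the root lies in [1, 1.25]
f(1.125) = 0.388184 > 0, so the root lies in [1.125, 1.25]
f(1.1875) = -1.2102 < 0, so the root lies in [1.125, 1.1875]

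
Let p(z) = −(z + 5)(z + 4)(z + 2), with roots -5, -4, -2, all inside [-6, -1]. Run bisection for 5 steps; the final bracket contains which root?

-2

m = -3.5, p(m) = 1.125 (+); new bracket [-3.5, -1]
m = -2.25, p(m) = 1.203125 (+); new bracket [-2.25, -1]
m = -1.625, p(m) = -3.005859 (−); new bracket [-2.25, -1.625]
m = -1.9375, p(m) = -0.3948 (−); new bracket [-2.25, -1.9375]
m = -2.09375, p(m) = 0.5194 (+); new bracket [-2.09375, -1.9375]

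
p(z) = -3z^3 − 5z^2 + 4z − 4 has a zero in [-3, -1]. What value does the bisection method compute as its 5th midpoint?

z = -2 gives p = -8, negative; keep [-3, -2]
z = -2.5 gives p = 1.625, positive; keep [-2.5, -2]
z = -2.25 gives p = -4.140625, negative; keep [-2.5, -2.25]
z = -2.375 gives p = -1.5137, negative; keep [-2.5, -2.375]
z = -2.4375 gives p = -0.0105, negative; keep [-2.5, -2.4375]

-2.4375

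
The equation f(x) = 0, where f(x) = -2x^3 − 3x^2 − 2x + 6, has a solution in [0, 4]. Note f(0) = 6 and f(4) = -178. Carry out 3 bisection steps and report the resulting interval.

f(2) = -26 < 0, so the root lies in [0, 2]
f(1) = -1 < 0, so the root lies in [0, 1]
f(0.5) = 4 > 0, so the root lies in [0.5, 1]

[0.5, 1]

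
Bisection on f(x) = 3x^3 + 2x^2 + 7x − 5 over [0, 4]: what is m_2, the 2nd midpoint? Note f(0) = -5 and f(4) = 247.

midpoint 2: f = 41 > 0 → [0, 2]
midpoint 1: f = 7 > 0 → [0, 1]

1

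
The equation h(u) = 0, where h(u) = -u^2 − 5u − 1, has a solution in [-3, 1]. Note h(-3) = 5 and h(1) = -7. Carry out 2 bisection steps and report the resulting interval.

[-1, 0]

u = -1 gives h = 3, positive; keep [-1, 1]
u = 0 gives h = -1, negative; keep [-1, 0]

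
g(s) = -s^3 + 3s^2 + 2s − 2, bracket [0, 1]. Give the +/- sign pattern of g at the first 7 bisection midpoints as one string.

-++-+-+

midpoint 0.5: g = -0.375 < 0 → [0.5, 1]
midpoint 0.75: g = 0.765625 > 0 → [0.5, 0.75]
midpoint 0.625: g = 0.177734 > 0 → [0.5, 0.625]
midpoint 0.5625: g = -0.1038 < 0 → [0.5625, 0.625]
midpoint 0.59375: g = 0.0358 > 0 → [0.5625, 0.59375]
midpoint 0.578125: g = -0.0343 < 0 → [0.578125, 0.59375]
midpoint 0.5859375: g = 0.0007 > 0 → [0.578125, 0.5859375]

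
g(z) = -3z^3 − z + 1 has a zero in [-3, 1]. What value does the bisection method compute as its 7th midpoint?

0.53125

m = -1, g(m) = 5 (+); new bracket [-1, 1]
m = 0, g(m) = 1 (+); new bracket [0, 1]
m = 0.5, g(m) = 0.125 (+); new bracket [0.5, 1]
m = 0.75, g(m) = -1.0156 (−); new bracket [0.5, 0.75]
m = 0.625, g(m) = -0.3574 (−); new bracket [0.5, 0.625]
m = 0.5625, g(m) = -0.0964 (−); new bracket [0.5, 0.5625]
m = 0.53125, g(m) = 0.019 (+); new bracket [0.53125, 0.5625]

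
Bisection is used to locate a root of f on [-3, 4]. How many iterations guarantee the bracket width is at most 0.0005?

Width after n steps is 7/2^n. Need 2^n ≥ 7/0.0005 = 14000.
2^13 = 8192 < 14000 ≤ 2^14 = 16384, so n = 14.

14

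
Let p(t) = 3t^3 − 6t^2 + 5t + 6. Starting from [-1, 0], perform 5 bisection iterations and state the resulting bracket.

m = -0.5, p(m) = 1.625 (+); new bracket [-1, -0.5]
m = -0.75, p(m) = -2.390625 (−); new bracket [-0.75, -0.5]
m = -0.625, p(m) = -0.201172 (−); new bracket [-0.625, -0.5]
m = -0.5625, p(m) = 0.7551 (+); new bracket [-0.625, -0.5625]
m = -0.59375, p(m) = 0.2881 (+); new bracket [-0.625, -0.59375]

[-0.625, -0.59375]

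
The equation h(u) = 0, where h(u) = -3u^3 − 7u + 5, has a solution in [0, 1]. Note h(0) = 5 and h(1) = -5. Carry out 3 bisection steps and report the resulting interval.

[0.5, 0.625]

u = 0.5 gives h = 1.125, positive; keep [0.5, 1]
u = 0.75 gives h = -1.515625, negative; keep [0.5, 0.75]
u = 0.625 gives h = -0.107422, negative; keep [0.5, 0.625]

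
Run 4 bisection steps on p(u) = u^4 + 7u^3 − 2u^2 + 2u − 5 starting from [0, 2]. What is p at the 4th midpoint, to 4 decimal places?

0.4944

m = 1, p(m) = 3 (+); new bracket [0, 1]
m = 0.5, p(m) = -3.5625 (−); new bracket [0.5, 1]
m = 0.75, p(m) = -1.355469 (−); new bracket [0.75, 1]
m = 0.875, p(m) = 0.4944 (+); new bracket [0.75, 0.875]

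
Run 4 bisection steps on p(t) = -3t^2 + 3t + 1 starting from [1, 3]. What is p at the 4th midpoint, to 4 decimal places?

-0.5469

m = 2, p(m) = -5 (−); new bracket [1, 2]
m = 1.5, p(m) = -1.25 (−); new bracket [1, 1.5]
m = 1.25, p(m) = 0.0625 (+); new bracket [1.25, 1.5]
m = 1.375, p(m) = -0.5469 (−); new bracket [1.25, 1.375]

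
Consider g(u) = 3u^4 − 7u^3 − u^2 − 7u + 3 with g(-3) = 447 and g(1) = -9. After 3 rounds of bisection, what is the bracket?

u = -1 gives g = 19, positive; keep [-1, 1]
u = 0 gives g = 3, positive; keep [0, 1]
u = 0.5 gives g = -1.4375, negative; keep [0, 0.5]

[0, 0.5]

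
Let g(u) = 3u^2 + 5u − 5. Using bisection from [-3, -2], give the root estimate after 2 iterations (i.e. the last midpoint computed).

-2.25

u = -2.5 gives g = 1.25, positive; keep [-2.5, -2]
u = -2.25 gives g = -1.0625, negative; keep [-2.5, -2.25]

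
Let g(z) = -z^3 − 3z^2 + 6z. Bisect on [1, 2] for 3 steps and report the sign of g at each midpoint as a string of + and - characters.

-+-

midpoint 1.5: g = -1.125 < 0 → [1, 1.5]
midpoint 1.25: g = 0.859375 > 0 → [1.25, 1.5]
midpoint 1.375: g = -0.021484 < 0 → [1.25, 1.375]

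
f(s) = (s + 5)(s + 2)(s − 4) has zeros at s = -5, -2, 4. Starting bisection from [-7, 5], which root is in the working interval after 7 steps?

f(-1) = -20 < 0, so the root lies in [-1, 5]
f(2) = -56 < 0, so the root lies in [2, 5]
f(3.5) = -23.375 < 0, so the root lies in [3.5, 5]
f(4.25) = 14.4531 > 0, so the root lies in [3.5, 4.25]
f(3.875) = -6.5176 < 0, so the root lies in [3.875, 4.25]
f(4.0625) = 3.4338 > 0, so the root lies in [3.875, 4.0625]
f(3.96875) = -1.6729 < 0, so the root lies in [3.96875, 4.0625]

4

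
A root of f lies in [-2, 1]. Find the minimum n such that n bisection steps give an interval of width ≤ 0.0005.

13

Width after n steps is 3/2^n. Need 2^n ≥ 3/0.0005 = 6000.
2^12 = 4096 < 6000 ≤ 2^13 = 8192, so n = 13.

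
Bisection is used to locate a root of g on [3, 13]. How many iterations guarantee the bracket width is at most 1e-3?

14

Width after n steps is 10/2^n. Need 2^n ≥ 10/1e-3 = 10000.
2^13 = 8192 < 10000 ≤ 2^14 = 16384, so n = 14.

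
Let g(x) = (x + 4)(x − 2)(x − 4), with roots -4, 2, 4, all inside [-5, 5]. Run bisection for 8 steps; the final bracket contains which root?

g(0) = 32 > 0, so the root lies in [-5, 0]
g(-2.5) = 43.875 > 0, so the root lies in [-5, -2.5]
g(-3.75) = 11.140625 > 0, so the root lies in [-5, -3.75]
g(-4.375) = -20.0215 < 0, so the root lies in [-4.375, -3.75]
g(-4.0625) = -3.0549 < 0, so the root lies in [-4.0625, -3.75]
g(-3.90625) = 4.3778 > 0, so the root lies in [-4.0625, -3.90625]
g(-3.984375) = 0.7466 > 0, so the root lies in [-4.0625, -3.984375]
g(-4.0234375) = -1.1327 < 0, so the root lies in [-4.0234375, -3.984375]

-4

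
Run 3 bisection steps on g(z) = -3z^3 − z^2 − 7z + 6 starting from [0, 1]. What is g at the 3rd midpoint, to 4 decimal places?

0.5020

midpoint 0.5: g = 1.875 > 0 → [0.5, 1]
midpoint 0.75: g = -1.078125 < 0 → [0.5, 0.75]
midpoint 0.625: g = 0.501953 > 0 → [0.625, 0.75]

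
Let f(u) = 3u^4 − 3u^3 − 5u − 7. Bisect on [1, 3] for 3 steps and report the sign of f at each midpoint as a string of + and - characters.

midpoint 2: f = 7 > 0 → [1, 2]
midpoint 1.5: f = -9.4375 < 0 → [1.5, 2]
midpoint 1.75: f = -3.691406 < 0 → [1.75, 2]

+--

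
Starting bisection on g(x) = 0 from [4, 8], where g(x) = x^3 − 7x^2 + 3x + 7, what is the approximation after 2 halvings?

7

m = 6, g(m) = -11 (−); new bracket [6, 8]
m = 7, g(m) = 28 (+); new bracket [6, 7]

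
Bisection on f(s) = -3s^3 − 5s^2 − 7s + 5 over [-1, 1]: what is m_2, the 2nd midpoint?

0.5

m = 0, f(m) = 5 (+); new bracket [0, 1]
m = 0.5, f(m) = -0.125 (−); new bracket [0, 0.5]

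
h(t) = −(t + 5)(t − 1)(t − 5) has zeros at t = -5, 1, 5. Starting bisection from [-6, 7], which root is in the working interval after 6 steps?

t = 0.5 gives h = -12.375, negative; keep [-6, 0.5]
t = -2.75 gives h = -65.390625, negative; keep [-6, -2.75]
t = -4.375 gives h = -31.494141, negative; keep [-6, -4.375]
t = -5.1875 gives h = 11.8191, positive; keep [-5.1875, -4.375]
t = -4.78125 gives h = -12.3698, negative; keep [-5.1875, -4.78125]
t = -4.984375 gives h = -0.9336, negative; keep [-5.1875, -4.984375]

-5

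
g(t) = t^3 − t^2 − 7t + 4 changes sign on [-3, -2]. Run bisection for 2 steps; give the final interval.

[-2.5, -2.25]

midpoint -2.5: g = -0.375 < 0 → [-2.5, -2]
midpoint -2.25: g = 3.296875 > 0 → [-2.5, -2.25]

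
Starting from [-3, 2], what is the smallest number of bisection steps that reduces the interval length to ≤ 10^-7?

26

Width after n steps is 5/2^n. Need 2^n ≥ 5/10^-7 = 50000000.
2^25 = 33554432 < 50000000 ≤ 2^26 = 67108864, so n = 26.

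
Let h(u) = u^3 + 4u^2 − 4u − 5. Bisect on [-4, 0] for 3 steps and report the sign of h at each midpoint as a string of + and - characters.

++-

m = -2, h(m) = 11 (+); new bracket [-2, 0]
m = -1, h(m) = 2 (+); new bracket [-1, 0]
m = -0.5, h(m) = -2.125 (−); new bracket [-1, -0.5]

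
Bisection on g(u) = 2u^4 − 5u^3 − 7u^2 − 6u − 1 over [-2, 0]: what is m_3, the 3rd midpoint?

u = -1 gives g = 5, positive; keep [-1, 0]
u = -0.5 gives g = 1, positive; keep [-0.5, 0]
u = -0.25 gives g = 0.148438, positive; keep [-0.25, 0]

-0.25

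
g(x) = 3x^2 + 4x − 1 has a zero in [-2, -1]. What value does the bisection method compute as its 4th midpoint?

x = -1.5 gives g = -0.25, negative; keep [-2, -1.5]
x = -1.75 gives g = 1.1875, positive; keep [-1.75, -1.5]
x = -1.625 gives g = 0.421875, positive; keep [-1.625, -1.5]
x = -1.5625 gives g = 0.0742, positive; keep [-1.5625, -1.5]

-1.5625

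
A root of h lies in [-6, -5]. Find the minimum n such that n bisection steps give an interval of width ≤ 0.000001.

20

Width after n steps is 1/2^n. Need 2^n ≥ 1/0.000001 = 1000000.
2^19 = 524288 < 1000000 ≤ 2^20 = 1048576, so n = 20.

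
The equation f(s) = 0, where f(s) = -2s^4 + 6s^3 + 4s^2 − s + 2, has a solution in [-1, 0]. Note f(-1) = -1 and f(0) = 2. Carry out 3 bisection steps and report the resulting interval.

s = -0.5 gives f = 2.625, positive; keep [-1, -0.5]
s = -0.75 gives f = 1.835938, positive; keep [-1, -0.75]
s = -0.875 gives f = 0.745605, positive; keep [-1, -0.875]

[-1, -0.875]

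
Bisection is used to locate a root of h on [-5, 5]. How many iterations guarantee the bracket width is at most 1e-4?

Width after n steps is 10/2^n. Need 2^n ≥ 10/1e-4 = 100000.
2^16 = 65536 < 100000 ≤ 2^17 = 131072, so n = 17.

17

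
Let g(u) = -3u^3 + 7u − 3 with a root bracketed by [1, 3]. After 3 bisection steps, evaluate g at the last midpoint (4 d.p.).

m = 2, g(m) = -13 (−); new bracket [1, 2]
m = 1.5, g(m) = -2.625 (−); new bracket [1, 1.5]
m = 1.25, g(m) = -0.109375 (−); new bracket [1, 1.25]

-0.1094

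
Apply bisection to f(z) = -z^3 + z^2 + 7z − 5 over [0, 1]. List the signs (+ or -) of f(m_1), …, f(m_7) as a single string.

-+--+++

f(0.5) = -1.375 < 0, so the root lies in [0.5, 1]
f(0.75) = 0.390625 > 0, so the root lies in [0.5, 0.75]
f(0.625) = -0.478516 < 0, so the root lies in [0.625, 0.75]
f(0.6875) = -0.0398 < 0, so the root lies in [0.6875, 0.75]
f(0.71875) = 0.1765 > 0, so the root lies in [0.6875, 0.71875]
f(0.703125) = 0.0686 > 0, so the root lies in [0.6875, 0.703125]
f(0.6953125) = 0.0145 > 0, so the root lies in [0.6875, 0.6953125]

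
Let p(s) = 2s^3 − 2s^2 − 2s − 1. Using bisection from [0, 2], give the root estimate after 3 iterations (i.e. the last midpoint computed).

s = 1 gives p = -3, negative; keep [1, 2]
s = 1.5 gives p = -1.75, negative; keep [1.5, 2]
s = 1.75 gives p = 0.09375, positive; keep [1.5, 1.75]

1.75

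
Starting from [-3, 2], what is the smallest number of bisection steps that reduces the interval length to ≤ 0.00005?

17

Width after n steps is 5/2^n. Need 2^n ≥ 5/0.00005 = 100000.
2^16 = 65536 < 100000 ≤ 2^17 = 131072, so n = 17.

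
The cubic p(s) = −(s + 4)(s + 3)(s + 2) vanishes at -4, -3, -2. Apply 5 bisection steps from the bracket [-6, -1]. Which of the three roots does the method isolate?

m = -3.5, p(m) = -0.375 (−); new bracket [-6, -3.5]
m = -4.75, p(m) = 3.609375 (+); new bracket [-4.75, -3.5]
m = -4.125, p(m) = 0.298828 (+); new bracket [-4.125, -3.5]
m = -3.8125, p(m) = -0.2761 (−); new bracket [-4.125, -3.8125]
m = -3.96875, p(m) = -0.0596 (−); new bracket [-4.125, -3.96875]

-4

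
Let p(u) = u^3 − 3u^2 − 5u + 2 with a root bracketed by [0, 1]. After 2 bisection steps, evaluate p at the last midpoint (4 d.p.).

0.5781

u = 0.5 gives p = -1.125, negative; keep [0, 0.5]
u = 0.25 gives p = 0.578125, positive; keep [0.25, 0.5]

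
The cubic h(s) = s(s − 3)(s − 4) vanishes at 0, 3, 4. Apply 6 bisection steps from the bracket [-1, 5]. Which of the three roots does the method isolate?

0

midpoint 2: h = 4 > 0 → [-1, 2]
midpoint 0.5: h = 4.375 > 0 → [-1, 0.5]
midpoint -0.25: h = -3.453125 < 0 → [-0.25, 0.5]
midpoint 0.125: h = 1.3926 > 0 → [-0.25, 0.125]
midpoint -0.0625: h = -0.7776 < 0 → [-0.0625, 0.125]
midpoint 0.03125: h = 0.3682 > 0 → [-0.0625, 0.03125]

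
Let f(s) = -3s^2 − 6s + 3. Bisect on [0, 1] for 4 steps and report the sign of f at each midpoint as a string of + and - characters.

m = 0.5, f(m) = -0.75 (−); new bracket [0, 0.5]
m = 0.25, f(m) = 1.3125 (+); new bracket [0.25, 0.5]
m = 0.375, f(m) = 0.328125 (+); new bracket [0.375, 0.5]
m = 0.4375, f(m) = -0.1992 (−); new bracket [0.375, 0.4375]

-++-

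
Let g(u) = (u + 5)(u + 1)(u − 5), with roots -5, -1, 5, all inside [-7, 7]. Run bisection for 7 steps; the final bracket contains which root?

u = 0 gives g = -25, negative; keep [0, 7]
u = 3.5 gives g = -57.375, negative; keep [3.5, 7]
u = 5.25 gives g = 16.015625, positive; keep [3.5, 5.25]
u = 4.375 gives g = -31.4941, negative; keep [4.375, 5.25]
u = 4.8125 gives g = -10.6941, negative; keep [4.8125, 5.25]
u = 5.03125 gives g = 1.8907, positive; keep [4.8125, 5.03125]
u = 4.921875 gives g = -4.5903, negative; keep [4.921875, 5.03125]

5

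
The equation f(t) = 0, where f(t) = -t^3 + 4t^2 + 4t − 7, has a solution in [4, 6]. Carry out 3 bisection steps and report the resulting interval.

[4.5, 4.75]

m = 5, f(m) = -12 (−); new bracket [4, 5]
m = 4.5, f(m) = 0.875 (+); new bracket [4.5, 5]
m = 4.75, f(m) = -4.921875 (−); new bracket [4.5, 4.75]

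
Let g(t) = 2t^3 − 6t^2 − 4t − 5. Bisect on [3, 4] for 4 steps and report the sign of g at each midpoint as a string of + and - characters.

m = 3.5, g(m) = -6.75 (−); new bracket [3.5, 4]
m = 3.75, g(m) = 1.09375 (+); new bracket [3.5, 3.75]
m = 3.625, g(m) = -3.074219 (−); new bracket [3.625, 3.75]
m = 3.6875, g(m) = -1.0532 (−); new bracket [3.6875, 3.75]

-+--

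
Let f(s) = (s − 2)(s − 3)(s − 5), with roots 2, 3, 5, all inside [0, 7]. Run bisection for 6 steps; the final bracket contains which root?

s = 3.5 gives f = -1.125, negative; keep [3.5, 7]
s = 5.25 gives f = 1.828125, positive; keep [3.5, 5.25]
s = 4.375 gives f = -2.041016, negative; keep [4.375, 5.25]
s = 4.8125 gives f = -0.9558, negative; keep [4.8125, 5.25]
s = 5.03125 gives f = 0.1924, positive; keep [4.8125, 5.03125]
s = 4.921875 gives f = -0.4387, negative; keep [4.921875, 5.03125]

5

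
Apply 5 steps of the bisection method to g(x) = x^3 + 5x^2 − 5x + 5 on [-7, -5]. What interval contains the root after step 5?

midpoint -6: g = -1 < 0 → [-6, -5]
midpoint -5.5: g = 17.375 > 0 → [-6, -5.5]
midpoint -5.75: g = 8.953125 > 0 → [-6, -5.75]
midpoint -5.875: g = 4.1738 > 0 → [-6, -5.875]
midpoint -5.9375: g = 1.637 > 0 → [-6, -5.9375]

[-6, -5.9375]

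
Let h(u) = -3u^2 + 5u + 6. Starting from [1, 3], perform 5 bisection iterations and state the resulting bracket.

midpoint 2: h = 4 > 0 → [2, 3]
midpoint 2.5: h = -0.25 < 0 → [2, 2.5]
midpoint 2.25: h = 2.0625 > 0 → [2.25, 2.5]
midpoint 2.375: h = 0.9531 > 0 → [2.375, 2.5]
midpoint 2.4375: h = 0.3633 > 0 → [2.4375, 2.5]

[2.4375, 2.5]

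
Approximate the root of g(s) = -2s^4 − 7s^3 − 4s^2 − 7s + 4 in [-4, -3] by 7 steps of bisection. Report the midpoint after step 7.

g(-3.5) = -20.5 < 0, so the root lies in [-3.5, -3]
g(-3.25) = 1.664062 > 0, so the root lies in [-3.5, -3.25]
g(-3.375) = -8.32666 < 0, so the root lies in [-3.375, -3.25]
g(-3.3125) = -3.073 < 0, so the root lies in [-3.3125, -3.25]
g(-3.28125) = -0.6417 < 0, so the root lies in [-3.28125, -3.25]
g(-3.265625) = 0.5267 > 0, so the root lies in [-3.28125, -3.265625]
g(-3.2734375) = -0.0536 < 0, so the root lies in [-3.2734375, -3.265625]

-3.2734375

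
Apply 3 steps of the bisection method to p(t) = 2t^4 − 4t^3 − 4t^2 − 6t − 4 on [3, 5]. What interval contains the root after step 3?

p(4) = 164 > 0, so the root lies in [3, 4]
p(3.5) = 54.625 > 0, so the root lies in [3, 3.5]
p(3.25) = 20.070312 > 0, so the root lies in [3, 3.25]

[3, 3.25]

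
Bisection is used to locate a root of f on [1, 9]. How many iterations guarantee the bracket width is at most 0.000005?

21

Width after n steps is 8/2^n. Need 2^n ≥ 8/0.000005 = 1600000.
2^20 = 1048576 < 1600000 ≤ 2^21 = 2097152, so n = 21.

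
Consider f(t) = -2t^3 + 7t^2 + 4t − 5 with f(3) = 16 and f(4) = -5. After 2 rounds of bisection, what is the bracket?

[3.75, 4]

m = 3.5, f(m) = 9 (+); new bracket [3.5, 4]
m = 3.75, f(m) = 2.96875 (+); new bracket [3.75, 4]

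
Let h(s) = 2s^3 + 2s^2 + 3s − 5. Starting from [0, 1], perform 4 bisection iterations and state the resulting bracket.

h(0.5) = -2.75 < 0, so the root lies in [0.5, 1]
h(0.75) = -0.78125 < 0, so the root lies in [0.75, 1]
h(0.875) = 0.496094 > 0, so the root lies in [0.75, 0.875]
h(0.8125) = -0.1694 < 0, so the root lies in [0.8125, 0.875]

[0.8125, 0.875]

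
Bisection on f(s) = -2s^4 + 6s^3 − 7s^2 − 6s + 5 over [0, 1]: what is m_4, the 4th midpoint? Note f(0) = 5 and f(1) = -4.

m = 0.5, f(m) = 0.875 (+); new bracket [0.5, 1]
m = 0.75, f(m) = -1.539062 (−); new bracket [0.5, 0.75]
m = 0.625, f(m) = -0.324707 (−); new bracket [0.5, 0.625]
m = 0.5625, f(m) = 0.2778 (+); new bracket [0.5625, 0.625]

0.5625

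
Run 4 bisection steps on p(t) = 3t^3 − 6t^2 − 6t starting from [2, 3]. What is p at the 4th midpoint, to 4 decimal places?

-1.2283

midpoint 2.5: p = -5.625 < 0 → [2.5, 3]
midpoint 2.75: p = 0.515625 > 0 → [2.5, 2.75]
midpoint 2.625: p = -2.830078 < 0 → [2.625, 2.75]
midpoint 2.6875: p = -1.2283 < 0 → [2.6875, 2.75]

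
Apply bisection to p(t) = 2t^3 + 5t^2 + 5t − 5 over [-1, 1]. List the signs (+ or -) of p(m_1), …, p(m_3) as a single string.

m = 0, p(m) = -5 (−); new bracket [0, 1]
m = 0.5, p(m) = -1 (−); new bracket [0.5, 1]
m = 0.75, p(m) = 2.40625 (+); new bracket [0.5, 0.75]

--+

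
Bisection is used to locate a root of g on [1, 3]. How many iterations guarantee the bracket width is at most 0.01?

8

Width after n steps is 2/2^n. Need 2^n ≥ 2/0.01 = 200.
2^7 = 128 < 200 ≤ 2^8 = 256, so n = 8.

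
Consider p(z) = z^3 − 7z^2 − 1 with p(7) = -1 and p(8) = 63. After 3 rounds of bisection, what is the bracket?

[7, 7.125]

m = 7.5, p(m) = 27.125 (+); new bracket [7, 7.5]
m = 7.25, p(m) = 12.140625 (+); new bracket [7, 7.25]
m = 7.125, p(m) = 5.345703 (+); new bracket [7, 7.125]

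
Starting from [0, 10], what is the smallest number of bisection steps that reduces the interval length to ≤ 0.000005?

Width after n steps is 10/2^n. Need 2^n ≥ 10/0.000005 = 2000000.
2^20 = 1048576 < 2000000 ≤ 2^21 = 2097152, so n = 21.

21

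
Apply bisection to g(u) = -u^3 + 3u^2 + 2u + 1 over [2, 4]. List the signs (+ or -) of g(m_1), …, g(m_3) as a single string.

++-

g(3) = 7 > 0, so the root lies in [3, 4]
g(3.5) = 1.875 > 0, so the root lies in [3.5, 4]
g(3.75) = -2.046875 < 0, so the root lies in [3.5, 3.75]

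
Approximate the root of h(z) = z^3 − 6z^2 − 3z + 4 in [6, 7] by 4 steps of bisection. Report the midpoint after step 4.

6.3125

z = 6.5 gives h = 5.625, positive; keep [6, 6.5]
z = 6.25 gives h = -4.984375, negative; keep [6.25, 6.5]
z = 6.375 gives h = 0.115234, positive; keep [6.25, 6.375]
z = 6.3125 gives h = -2.4851, negative; keep [6.3125, 6.375]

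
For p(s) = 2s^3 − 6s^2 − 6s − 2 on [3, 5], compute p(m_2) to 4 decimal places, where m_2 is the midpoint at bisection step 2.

-10.7500

s = 4 gives p = 6, positive; keep [3, 4]
s = 3.5 gives p = -10.75, negative; keep [3.5, 4]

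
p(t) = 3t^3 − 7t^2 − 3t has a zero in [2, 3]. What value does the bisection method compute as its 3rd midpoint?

2.625

t = 2.5 gives p = -4.375, negative; keep [2.5, 3]
t = 2.75 gives p = 1.203125, positive; keep [2.5, 2.75]
t = 2.625 gives p = -1.845703, negative; keep [2.625, 2.75]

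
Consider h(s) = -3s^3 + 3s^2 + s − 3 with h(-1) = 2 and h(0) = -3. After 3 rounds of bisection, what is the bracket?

s = -0.5 gives h = -2.375, negative; keep [-1, -0.5]
s = -0.75 gives h = -0.796875, negative; keep [-1, -0.75]
s = -0.875 gives h = 0.431641, positive; keep [-0.875, -0.75]

[-0.875, -0.75]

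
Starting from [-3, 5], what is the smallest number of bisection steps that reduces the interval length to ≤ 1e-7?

Width after n steps is 8/2^n. Need 2^n ≥ 8/1e-7 = 80000000.
2^26 = 67108864 < 80000000 ≤ 2^27 = 134217728, so n = 27.

27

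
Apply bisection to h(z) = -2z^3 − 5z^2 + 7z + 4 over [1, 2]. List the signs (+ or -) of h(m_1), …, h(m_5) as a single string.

-+-+-

m = 1.5, h(m) = -3.5 (−); new bracket [1, 1.5]
m = 1.25, h(m) = 1.03125 (+); new bracket [1.25, 1.5]
m = 1.375, h(m) = -1.027344 (−); new bracket [1.25, 1.375]
m = 1.3125, h(m) = 0.0522 (+); new bracket [1.3125, 1.375]
m = 1.34375, h(m) = -0.4748 (−); new bracket [1.3125, 1.34375]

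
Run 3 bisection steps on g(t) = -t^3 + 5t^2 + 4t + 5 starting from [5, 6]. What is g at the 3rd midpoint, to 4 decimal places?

-1.7012

g(5.5) = 11.875 > 0, so the root lies in [5.5, 6]
g(5.75) = 3.203125 > 0, so the root lies in [5.75, 6]
g(5.875) = -1.701172 < 0, so the root lies in [5.75, 5.875]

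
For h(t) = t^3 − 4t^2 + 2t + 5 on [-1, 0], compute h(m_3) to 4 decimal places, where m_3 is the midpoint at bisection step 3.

m = -0.5, h(m) = 2.875 (+); new bracket [-1, -0.5]
m = -0.75, h(m) = 0.828125 (+); new bracket [-1, -0.75]
m = -0.875, h(m) = -0.482422 (−); new bracket [-0.875, -0.75]

-0.4824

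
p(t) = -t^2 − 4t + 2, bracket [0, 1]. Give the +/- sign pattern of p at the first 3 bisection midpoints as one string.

-++

p(0.5) = -0.25 < 0, so the root lies in [0, 0.5]
p(0.25) = 0.9375 > 0, so the root lies in [0.25, 0.5]
p(0.375) = 0.359375 > 0, so the root lies in [0.375, 0.5]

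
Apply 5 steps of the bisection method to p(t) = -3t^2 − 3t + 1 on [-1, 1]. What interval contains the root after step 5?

m = 0, p(m) = 1 (+); new bracket [0, 1]
m = 0.5, p(m) = -1.25 (−); new bracket [0, 0.5]
m = 0.25, p(m) = 0.0625 (+); new bracket [0.25, 0.5]
m = 0.375, p(m) = -0.5469 (−); new bracket [0.25, 0.375]
m = 0.3125, p(m) = -0.2305 (−); new bracket [0.25, 0.3125]

[0.25, 0.3125]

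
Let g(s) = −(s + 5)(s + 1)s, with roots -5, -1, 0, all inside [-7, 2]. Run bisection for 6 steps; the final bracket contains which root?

-5

m = -2.5, g(m) = -9.375 (−); new bracket [-7, -2.5]
m = -4.75, g(m) = -4.453125 (−); new bracket [-7, -4.75]
m = -5.875, g(m) = 25.060547 (+); new bracket [-5.875, -4.75]
m = -5.3125, g(m) = 7.1594 (+); new bracket [-5.3125, -4.75]
m = -5.03125, g(m) = 0.6338 (+); new bracket [-5.03125, -4.75]
m = -4.890625, g(m) = -2.0811 (−); new bracket [-5.03125, -4.890625]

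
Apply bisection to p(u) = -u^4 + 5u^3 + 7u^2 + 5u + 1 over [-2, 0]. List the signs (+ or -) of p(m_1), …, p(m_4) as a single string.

m = -1, p(m) = -3 (−); new bracket [-1, 0]
m = -0.5, p(m) = -0.4375 (−); new bracket [-0.5, 0]
m = -0.25, p(m) = 0.105469 (+); new bracket [-0.5, -0.25]
m = -0.375, p(m) = -0.1741 (−); new bracket [-0.375, -0.25]

--+-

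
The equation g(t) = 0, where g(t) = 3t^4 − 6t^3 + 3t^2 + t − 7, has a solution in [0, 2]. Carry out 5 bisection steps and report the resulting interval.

m = 1, g(m) = -6 (−); new bracket [1, 2]
m = 1.5, g(m) = -3.8125 (−); new bracket [1.5, 2]
m = 1.75, g(m) = -0.082031 (−); new bracket [1.75, 2]
m = 1.875, g(m) = 2.95 (+); new bracket [1.75, 1.875]
m = 1.8125, g(m) = 1.3186 (+); new bracket [1.75, 1.8125]

[1.75, 1.8125]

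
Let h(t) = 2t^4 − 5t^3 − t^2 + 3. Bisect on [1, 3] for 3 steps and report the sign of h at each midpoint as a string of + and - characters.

--+

midpoint 2: h = -9 < 0 → [2, 3]
midpoint 2.5: h = -3.25 < 0 → [2.5, 3]
midpoint 2.75: h = 5.835938 > 0 → [2.5, 2.75]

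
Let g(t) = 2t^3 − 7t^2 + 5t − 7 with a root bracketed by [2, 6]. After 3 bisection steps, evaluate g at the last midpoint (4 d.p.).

t = 4 gives g = 29, positive; keep [2, 4]
t = 3 gives g = -1, negative; keep [3, 4]
t = 3.5 gives g = 10.5, positive; keep [3, 3.5]

10.5000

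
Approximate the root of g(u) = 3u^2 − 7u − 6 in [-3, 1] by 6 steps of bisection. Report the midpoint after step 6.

u = -1 gives g = 4, positive; keep [-1, 1]
u = 0 gives g = -6, negative; keep [-1, 0]
u = -0.5 gives g = -1.75, negative; keep [-1, -0.5]
u = -0.75 gives g = 0.9375, positive; keep [-0.75, -0.5]
u = -0.625 gives g = -0.4531, negative; keep [-0.75, -0.625]
u = -0.6875 gives g = 0.2305, positive; keep [-0.6875, -0.625]

-0.6875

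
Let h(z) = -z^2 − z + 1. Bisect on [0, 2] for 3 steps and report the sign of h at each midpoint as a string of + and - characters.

-+-

m = 1, h(m) = -1 (−); new bracket [0, 1]
m = 0.5, h(m) = 0.25 (+); new bracket [0.5, 1]
m = 0.75, h(m) = -0.3125 (−); new bracket [0.5, 0.75]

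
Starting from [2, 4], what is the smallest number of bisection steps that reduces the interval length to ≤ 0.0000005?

Width after n steps is 2/2^n. Need 2^n ≥ 2/0.0000005 = 4000000.
2^21 = 2097152 < 4000000 ≤ 2^22 = 4194304, so n = 22.

22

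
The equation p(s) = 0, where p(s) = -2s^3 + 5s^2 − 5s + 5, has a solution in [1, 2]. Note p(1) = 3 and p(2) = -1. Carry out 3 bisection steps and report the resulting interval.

p(1.5) = 2 > 0, so the root lies in [1.5, 2]
p(1.75) = 0.84375 > 0, so the root lies in [1.75, 2]
p(1.875) = 0.019531 > 0, so the root lies in [1.875, 2]

[1.875, 2]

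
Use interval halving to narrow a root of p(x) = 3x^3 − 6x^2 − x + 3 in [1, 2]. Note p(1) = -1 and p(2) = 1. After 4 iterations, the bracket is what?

[1.875, 1.9375]

midpoint 1.5: p = -1.875 < 0 → [1.5, 2]
midpoint 1.75: p = -1.046875 < 0 → [1.75, 2]
midpoint 1.875: p = -0.193359 < 0 → [1.875, 2]
midpoint 1.9375: p = 0.3586 > 0 → [1.875, 1.9375]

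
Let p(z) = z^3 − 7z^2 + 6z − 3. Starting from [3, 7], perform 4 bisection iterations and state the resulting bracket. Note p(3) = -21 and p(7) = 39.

[6, 6.25]

z = 5 gives p = -23, negative; keep [5, 7]
z = 6 gives p = -3, negative; keep [6, 7]
z = 6.5 gives p = 14.875, positive; keep [6, 6.5]
z = 6.25 gives p = 5.2031, positive; keep [6, 6.25]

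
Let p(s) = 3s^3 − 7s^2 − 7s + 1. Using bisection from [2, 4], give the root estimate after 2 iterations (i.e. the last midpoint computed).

s = 3 gives p = -2, negative; keep [3, 4]
s = 3.5 gives p = 19.375, positive; keep [3, 3.5]

3.5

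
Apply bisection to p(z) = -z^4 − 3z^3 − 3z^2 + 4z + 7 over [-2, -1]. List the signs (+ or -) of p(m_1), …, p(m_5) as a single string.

midpoint -1.5: p = -0.6875 < 0 → [-1.5, -1]
midpoint -1.25: p = 0.730469 > 0 → [-1.5, -1.25]
midpoint -1.375: p = 0.05249 > 0 → [-1.5, -1.375]
midpoint -1.4375: p = -0.3079 < 0 → [-1.4375, -1.375]
midpoint -1.40625: p = -0.1255 < 0 → [-1.40625, -1.375]

-++--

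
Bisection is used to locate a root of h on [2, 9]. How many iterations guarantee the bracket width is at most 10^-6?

23

Width after n steps is 7/2^n. Need 2^n ≥ 7/10^-6 = 7000000.
2^22 = 4194304 < 7000000 ≤ 2^23 = 8388608, so n = 23.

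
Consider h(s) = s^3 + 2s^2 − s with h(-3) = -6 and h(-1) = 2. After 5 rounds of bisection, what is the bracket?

[-2.4375, -2.375]

m = -2, h(m) = 2 (+); new bracket [-3, -2]
m = -2.5, h(m) = -0.625 (−); new bracket [-2.5, -2]
m = -2.25, h(m) = 0.984375 (+); new bracket [-2.5, -2.25]
m = -2.375, h(m) = 0.2598 (+); new bracket [-2.5, -2.375]
m = -2.4375, h(m) = -0.1619 (−); new bracket [-2.4375, -2.375]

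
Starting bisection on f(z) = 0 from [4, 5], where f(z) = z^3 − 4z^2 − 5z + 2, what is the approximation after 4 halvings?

z = 4.5 gives f = -10.375, negative; keep [4.5, 5]
z = 4.75 gives f = -4.828125, negative; keep [4.75, 5]
z = 4.875 gives f = -1.580078, negative; keep [4.875, 5]
z = 4.9375 gives f = 0.1677, positive; keep [4.875, 4.9375]

4.9375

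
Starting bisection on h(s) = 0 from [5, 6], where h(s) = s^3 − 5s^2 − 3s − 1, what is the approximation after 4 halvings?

5.5625

s = 5.5 gives h = -2.375, negative; keep [5.5, 6]
s = 5.75 gives h = 6.546875, positive; keep [5.5, 5.75]
s = 5.625 gives h = 1.900391, positive; keep [5.5, 5.625]
s = 5.5625 gives h = -0.283, negative; keep [5.5625, 5.625]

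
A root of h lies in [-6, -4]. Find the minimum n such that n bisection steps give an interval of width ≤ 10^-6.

21

Width after n steps is 2/2^n. Need 2^n ≥ 2/10^-6 = 2000000.
2^20 = 1048576 < 2000000 ≤ 2^21 = 2097152, so n = 21.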